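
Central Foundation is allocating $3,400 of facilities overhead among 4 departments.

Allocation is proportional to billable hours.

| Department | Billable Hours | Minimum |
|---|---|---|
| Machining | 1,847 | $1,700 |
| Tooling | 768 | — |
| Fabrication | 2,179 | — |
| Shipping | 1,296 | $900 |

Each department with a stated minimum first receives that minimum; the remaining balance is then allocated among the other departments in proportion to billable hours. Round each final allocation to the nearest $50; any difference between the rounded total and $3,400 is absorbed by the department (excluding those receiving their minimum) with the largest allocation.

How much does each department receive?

Fund the minimums — Machining $1,700; Shipping $900. Residual $800.
Residual split over remaining billable hours 2,947: Tooling 208.48 → $200; Fabrication 591.52 → $600.

Machining: $1,700 · Tooling: $200 · Fabrication: $600 · Shipping: $900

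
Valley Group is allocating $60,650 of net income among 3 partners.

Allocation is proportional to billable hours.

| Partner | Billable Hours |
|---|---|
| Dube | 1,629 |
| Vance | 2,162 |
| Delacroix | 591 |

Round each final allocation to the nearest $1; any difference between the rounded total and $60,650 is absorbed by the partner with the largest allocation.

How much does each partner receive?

Dube: $22,547 · Vance: $29,923 · Delacroix: $8,180

Sum of billable hours: 4,382.
Raw shares: Dube 1,629/4,382 × $60,650 = 22,546.52; Vance 2,162/4,382 × $60,650 = 29,923.62; Delacroix 591/4,382 × $60,650 = 8,179.86.
Rounded to nearest $1: Dube $22,547; Vance $29,924; Delacroix $8,180. Sum = $60,651.
Difference $60,650 − $60,651 = −$1 applied to largest allocation (Vance): Vance becomes $29,923.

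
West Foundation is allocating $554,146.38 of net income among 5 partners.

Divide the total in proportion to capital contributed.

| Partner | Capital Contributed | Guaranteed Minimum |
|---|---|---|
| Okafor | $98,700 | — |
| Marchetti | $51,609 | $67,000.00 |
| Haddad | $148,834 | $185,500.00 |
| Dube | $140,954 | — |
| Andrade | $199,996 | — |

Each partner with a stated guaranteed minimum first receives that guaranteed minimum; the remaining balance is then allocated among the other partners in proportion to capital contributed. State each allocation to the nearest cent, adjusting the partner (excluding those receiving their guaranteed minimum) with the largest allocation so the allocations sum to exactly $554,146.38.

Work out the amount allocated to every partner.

Okafor: $67,718.63; Marchetti: $67,000.00; Haddad: $185,500.00; Dube: $96,709.35; Andrade: $137,218.40

Guaranteed amounts: Marchetti $67,000.00; Haddad $185,500.00. Remaining pool $301,646.38.
Remaining pool split over remaining capital contributed 439,650: Okafor 67,718.6346 → $67,718.63; Dube 96,709.3457 → $96,709.35; Andrade 137,218.3997 → $137,218.40.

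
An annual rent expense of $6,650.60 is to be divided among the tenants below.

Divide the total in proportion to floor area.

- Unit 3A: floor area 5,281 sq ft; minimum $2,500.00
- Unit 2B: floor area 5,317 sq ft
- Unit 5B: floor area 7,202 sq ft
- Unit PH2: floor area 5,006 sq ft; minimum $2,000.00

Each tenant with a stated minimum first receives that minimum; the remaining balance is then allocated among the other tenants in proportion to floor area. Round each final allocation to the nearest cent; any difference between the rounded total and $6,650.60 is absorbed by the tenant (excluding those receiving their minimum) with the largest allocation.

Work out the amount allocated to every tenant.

Fund the minimums — Unit 3A $2,500.00; Unit PH2 $2,000.00. Residual $2,150.60.
Residual split over remaining floor area 12,519: Unit 2B 913.3909 → $913.39; Unit 5B 1,237.2091 → $1,237.21.

Unit 3A: $2,500.00 · Unit 2B: $913.39 · Unit 5B: $1,237.21 · Unit PH2: $2,000.00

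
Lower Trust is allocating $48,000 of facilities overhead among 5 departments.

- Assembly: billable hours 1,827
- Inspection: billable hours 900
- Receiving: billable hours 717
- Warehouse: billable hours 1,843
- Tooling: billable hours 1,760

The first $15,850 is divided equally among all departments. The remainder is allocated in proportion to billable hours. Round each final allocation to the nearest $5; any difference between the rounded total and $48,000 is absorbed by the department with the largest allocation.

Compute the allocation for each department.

Assembly: $11,505 | Inspection: $7,275 | Receiving: $6,440 | Warehouse: $11,580 | Tooling: $11,200

$15,850 shared equally gives $3,170 per department.
Remainder $32,150 by billable hours (total 7,047): Assembly 8,335.19 → $8,335; Inspection 4,106.00 → $4,105; Receiving 3,271.12 → $3,270; Warehouse 8,408.18 → $8,410; Tooling 8,029.52 → $8,030.
Totals: Assembly $3,170 + $8,335 = $11,505; Inspection $3,170 + $4,105 = $7,275; Receiving $3,170 + $3,270 = $6,440; Warehouse $3,170 + $8,410 = $11,580; Tooling $3,170 + $8,030 = $11,200.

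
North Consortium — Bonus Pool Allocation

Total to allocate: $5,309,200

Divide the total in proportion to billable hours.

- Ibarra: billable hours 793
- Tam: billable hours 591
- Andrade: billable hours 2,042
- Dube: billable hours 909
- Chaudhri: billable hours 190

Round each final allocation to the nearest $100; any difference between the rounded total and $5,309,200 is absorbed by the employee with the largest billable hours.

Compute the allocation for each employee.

Total billable hours = 4,525.
Unrounded shares: Ibarra 793/4,525 × $5,309,200 = 930,429.97; Tam 591/4,525 × $5,309,200 = 693,422.59; Andrade 2,042/4,525 × $5,309,200 = 2,395,886.50; Dube 909/4,525 × $5,309,200 = 1,066,533.22; Chaudhri 190/4,525 × $5,309,200 = 222,927.73.
Rounded to nearest $100: Ibarra $930,400; Tam $693,400; Andrade $2,395,900; Dube $1,066,500; Chaudhri $222,900. Sum = $5,309,100.
Difference $5,309,200 − $5,309,100 = +$100 applied to largest billable hours (Andrade): Andrade becomes $2,396,000.

Ibarra: $930,400 · Tam: $693,400 · Andrade: $2,396,000 · Dube: $1,066,500 · Chaudhri: $222,900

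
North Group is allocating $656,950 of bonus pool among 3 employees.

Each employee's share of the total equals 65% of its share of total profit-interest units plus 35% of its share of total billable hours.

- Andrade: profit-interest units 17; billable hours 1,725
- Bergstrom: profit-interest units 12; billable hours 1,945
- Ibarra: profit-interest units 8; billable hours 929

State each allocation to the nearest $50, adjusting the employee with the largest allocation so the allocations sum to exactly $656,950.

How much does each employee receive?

Andrade: $282,450; Bergstrom: $235,750; Ibarra: $138,750

Totals — profit-interest units 37, billable hours 4,599.
Composite weights (65% profit-interest units + 35% billable hours): Andrade 0.4299; Bergstrom 0.3588; Ibarra 0.2112.
Raw shares: Andrade 282,440.67; Bergstrom 235,734.76; Ibarra 138,774.57.
After rounding ($50): Andrade $282,450; Bergstrom $235,750; Ibarra $138,750. Sum = $656,950.
Sum already equals the total — no adjustment.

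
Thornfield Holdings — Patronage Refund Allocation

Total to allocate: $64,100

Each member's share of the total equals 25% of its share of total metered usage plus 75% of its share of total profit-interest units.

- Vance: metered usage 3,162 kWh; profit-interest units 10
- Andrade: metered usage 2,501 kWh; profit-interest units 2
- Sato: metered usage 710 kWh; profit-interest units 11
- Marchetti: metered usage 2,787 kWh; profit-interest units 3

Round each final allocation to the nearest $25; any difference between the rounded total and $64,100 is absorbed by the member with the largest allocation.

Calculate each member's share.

Vance: $24,025 · Andrade: $8,075 · Sato: $21,575 · Marchetti: $10,425

Totals — metered usage 9,160, profit-interest units 26.
Combined weights (25% metered usage + 75% profit-interest units): Vance 0.3748; Andrade 0.1260; Sato 0.3367; Marchetti 0.1626.
Pro-rata amounts: Vance 24,022.16; Andrade 8,073.46; Sato 21,581.54; Marchetti 10,422.84.
Rounded to nearest $25: Vance $24,025; Andrade $8,075; Sato $21,575; Marchetti $10,425. Sum = $64,100.
No rounding difference to absorb.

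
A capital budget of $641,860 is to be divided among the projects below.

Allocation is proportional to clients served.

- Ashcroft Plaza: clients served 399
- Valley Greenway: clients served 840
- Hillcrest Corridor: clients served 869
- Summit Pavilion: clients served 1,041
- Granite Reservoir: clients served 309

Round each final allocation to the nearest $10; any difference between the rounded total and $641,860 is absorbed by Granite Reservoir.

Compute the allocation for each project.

Ashcroft Plaza: $74,060 | Valley Greenway: $155,920 | Hillcrest Corridor: $161,300 | Summit Pavilion: $193,230 | Granite Reservoir: $57,350

Sum of clients served: 3,458.
Proportional shares: Ashcroft Plaza 399/3,458 × $641,860 = 74,060.77; Valley Greenway 840/3,458 × $641,860 = 155,917.41; Hillcrest Corridor 869/3,458 × $641,860 = 161,300.27; Summit Pavilion 1,041/3,458 × $641,860 = 193,226.22; Granite Reservoir 309/3,458 × $641,860 = 57,355.33.
At nearest $10: Ashcroft Plaza $74,060; Valley Greenway $155,920; Hillcrest Corridor $161,300; Summit Pavilion $193,230; Granite Reservoir $57,360. Sum = $641,870.
Difference $641,860 − $641,870 = −$10 applied to Granite Reservoir: Granite Reservoir becomes $57,350.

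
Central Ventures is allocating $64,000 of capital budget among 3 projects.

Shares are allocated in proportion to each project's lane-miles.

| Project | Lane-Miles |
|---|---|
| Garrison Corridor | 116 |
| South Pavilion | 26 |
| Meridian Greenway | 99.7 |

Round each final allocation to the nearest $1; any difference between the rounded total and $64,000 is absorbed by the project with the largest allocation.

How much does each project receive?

Combined lane-miles = 241.7.
Proportional shares: Garrison Corridor 116/241.7 × $64,000 = 30,715.76; South Pavilion 26/241.7 × $64,000 = 6,884.57; Meridian Greenway 99.7/241.7 × $64,000 = 26,399.67.
After rounding ($1): Garrison Corridor $30,716; South Pavilion $6,885; Meridian Greenway $26,400. Sum = $64,001.
Difference $64,000 − $64,001 = −$1 applied to largest allocation (Garrison Corridor): Garrison Corridor becomes $30,715.

Garrison Corridor: $30,715 · South Pavilion: $6,885 · Meridian Greenway: $26,400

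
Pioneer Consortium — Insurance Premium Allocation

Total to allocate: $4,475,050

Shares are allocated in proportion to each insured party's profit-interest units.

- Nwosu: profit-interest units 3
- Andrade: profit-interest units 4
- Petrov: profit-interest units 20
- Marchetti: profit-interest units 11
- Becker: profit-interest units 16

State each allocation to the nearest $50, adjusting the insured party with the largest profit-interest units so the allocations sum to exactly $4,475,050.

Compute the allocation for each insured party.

Total profit-interest units = 54.
Pro-rata amounts: Nwosu 3/54 × $4,475,050 = 248,613.89; Andrade 4/54 × $4,475,050 = 331,485.19; Petrov 20/54 × $4,475,050 = 1,657,425.93; Marchetti 11/54 × $4,475,050 = 911,584.26; Becker 16/54 × $4,475,050 = 1,325,940.74.
After rounding ($50): Nwosu $248,600; Andrade $331,500; Petrov $1,657,450; Marchetti $911,600; Becker $1,325,950. Sum = $4,475,100.
Difference $4,475,050 − $4,475,100 = −$50 applied to largest profit-interest units (Petrov): Petrov becomes $1,657,400.

Nwosu: $248,600 | Andrade: $331,500 | Petrov: $1,657,400 | Marchetti: $911,600 | Becker: $1,325,950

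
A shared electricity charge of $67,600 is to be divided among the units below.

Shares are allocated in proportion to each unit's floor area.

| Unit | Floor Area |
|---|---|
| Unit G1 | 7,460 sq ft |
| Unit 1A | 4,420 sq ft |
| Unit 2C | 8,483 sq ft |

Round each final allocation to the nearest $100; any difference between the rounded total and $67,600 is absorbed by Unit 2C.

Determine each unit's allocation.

Total floor area = 20,363.
Unrounded shares: Unit G1 7,460/20,363 × $67,600 = 24,765.31; Unit 1A 4,420/20,363 × $67,600 = 14,673.28; Unit 2C 8,483/20,363 × $67,600 = 28,161.41.
Rounded to nearest $100: Unit G1 $24,800; Unit 1A $14,700; Unit 2C $28,200. Sum = $67,700.
Difference $67,600 − $67,700 = −$100 applied to Unit 2C: Unit 2C becomes $28,100.

Unit G1: $24,800; Unit 1A: $14,700; Unit 2C: $28,100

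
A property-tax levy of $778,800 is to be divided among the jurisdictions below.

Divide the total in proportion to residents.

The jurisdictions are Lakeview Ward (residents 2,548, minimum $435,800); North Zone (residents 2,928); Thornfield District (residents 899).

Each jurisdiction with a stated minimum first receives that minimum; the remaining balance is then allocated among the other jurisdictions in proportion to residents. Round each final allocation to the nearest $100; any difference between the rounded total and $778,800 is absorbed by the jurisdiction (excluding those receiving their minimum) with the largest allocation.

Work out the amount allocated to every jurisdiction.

Guaranteed amounts: Lakeview Ward $435,800. Residual $343,000.
Residual split over remaining residents 3,827: North Zone 262,425.92 → $262,400; Thornfield District 80,574.08 → $80,600.

Lakeview Ward: $435,800; North Zone: $262,400; Thornfield District: $80,600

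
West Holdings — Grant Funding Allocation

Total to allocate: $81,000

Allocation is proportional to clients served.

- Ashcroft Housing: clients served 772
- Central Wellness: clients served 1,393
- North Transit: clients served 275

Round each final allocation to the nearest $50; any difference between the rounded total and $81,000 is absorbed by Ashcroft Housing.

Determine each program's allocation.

Sum of clients served: 2,440.
Unrounded shares: Ashcroft Housing 772/2,440 × $81,000 = 25,627.87; Central Wellness 1,393/2,440 × $81,000 = 46,243.03; North Transit 275/2,440 × $81,000 = 9,129.10.
At nearest $50: Ashcroft Housing $25,650; Central Wellness $46,250; North Transit $9,150. Sum = $81,050.
Difference $81,000 − $81,050 = −$50 applied to Ashcroft Housing: Ashcroft Housing becomes $25,600.

Ashcroft Housing: $25,600 | Central Wellness: $46,250 | North Transit: $9,150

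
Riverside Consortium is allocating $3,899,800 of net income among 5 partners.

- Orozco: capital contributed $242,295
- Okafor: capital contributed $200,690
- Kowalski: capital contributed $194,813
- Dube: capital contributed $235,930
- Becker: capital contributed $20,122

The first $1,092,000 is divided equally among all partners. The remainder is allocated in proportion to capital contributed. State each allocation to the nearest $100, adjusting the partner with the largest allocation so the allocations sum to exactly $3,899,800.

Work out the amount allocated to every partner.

First tranche $1,092,000 split equally: $218,400 each.
Remainder $2,807,800 by capital contributed (total 893,850): Orozco 761,107.46 → $761,100; Okafor 630,416.05 → $630,400; Kowalski 611,954.96 → $612,000; Dube 741,113.45 → $741,100; Becker 63,208.09 → $63,200.
Totals: Orozco $218,400 + $761,100 = $979,500; Okafor $218,400 + $630,400 = $848,800; Kowalski $218,400 + $612,000 = $830,400; Dube $218,400 + $741,100 = $959,500; Becker $218,400 + $63,200 = $281,600.

Orozco: $979,500 | Okafor: $848,800 | Kowalski: $830,400 | Dube: $959,500 | Becker: $281,600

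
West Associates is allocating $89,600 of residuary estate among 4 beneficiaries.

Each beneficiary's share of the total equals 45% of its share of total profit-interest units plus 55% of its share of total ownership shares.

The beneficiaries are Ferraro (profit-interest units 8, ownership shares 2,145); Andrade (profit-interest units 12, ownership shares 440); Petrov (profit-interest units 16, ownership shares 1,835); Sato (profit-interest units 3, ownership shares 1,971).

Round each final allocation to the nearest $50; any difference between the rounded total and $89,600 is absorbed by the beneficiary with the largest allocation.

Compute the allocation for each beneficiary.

Totals — profit-interest units 39, ownership shares 6,391.
Blended shares (45% profit-interest units + 55% ownership shares): Ferraro 0.2769; Andrade 0.1763; Petrov 0.3425; Sato 0.2042.
Pro-rata amounts: Ferraro 24,810.53; Andrade 15,798.92; Petrov 30,690.94; Sato 18,299.61.
At nearest $50: Ferraro $24,800; Andrade $15,800; Petrov $30,700; Sato $18,300. Sum = $89,600.
Rounded total matches; no reconciliation needed.

Ferraro: $24,800 · Andrade: $15,800 · Petrov: $30,700 · Sato: $18,300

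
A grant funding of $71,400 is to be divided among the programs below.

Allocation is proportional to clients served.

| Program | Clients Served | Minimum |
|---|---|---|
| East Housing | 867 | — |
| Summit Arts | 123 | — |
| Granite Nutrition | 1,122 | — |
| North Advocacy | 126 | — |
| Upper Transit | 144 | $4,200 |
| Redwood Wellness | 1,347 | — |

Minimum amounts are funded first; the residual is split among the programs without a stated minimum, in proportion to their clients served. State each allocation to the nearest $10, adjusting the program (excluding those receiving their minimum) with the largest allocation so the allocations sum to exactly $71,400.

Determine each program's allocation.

East Housing: $16,250 · Summit Arts: $2,310 · Granite Nutrition: $21,030 · North Advocacy: $2,360 · Upper Transit: $4,200 · Redwood Wellness: $25,250

Fund the minimums — Upper Transit $4,200. Residual $67,200.
Residual split over remaining clients served 3,585: East Housing 16,251.72 → $16,250; Summit Arts 2,305.61 → $2,310; Granite Nutrition 21,031.63 → $21,030; North Advocacy 2,361.84 → $2,360; Redwood Wellness 25,249.21 → $25,250.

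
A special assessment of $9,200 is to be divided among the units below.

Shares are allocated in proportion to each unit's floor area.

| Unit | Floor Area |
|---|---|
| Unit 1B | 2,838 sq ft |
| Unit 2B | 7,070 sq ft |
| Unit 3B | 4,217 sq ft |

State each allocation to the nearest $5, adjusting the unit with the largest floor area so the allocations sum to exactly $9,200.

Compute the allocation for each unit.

Sum of floor area: 2,838 + 7,070 + 4,217 = 14,125.
Pro-rata amounts: Unit 1B 1,848.47; Unit 2B 4,604.88; Unit 3B 2,746.65.
Rounded to nearest $5: Unit 1B $1,850; Unit 2B $4,605; Unit 3B $2,745. Sum = $9,200.
Rounded total matches; no reconciliation needed.

Unit 1B: $1,850; Unit 2B: $4,605; Unit 3B: $2,745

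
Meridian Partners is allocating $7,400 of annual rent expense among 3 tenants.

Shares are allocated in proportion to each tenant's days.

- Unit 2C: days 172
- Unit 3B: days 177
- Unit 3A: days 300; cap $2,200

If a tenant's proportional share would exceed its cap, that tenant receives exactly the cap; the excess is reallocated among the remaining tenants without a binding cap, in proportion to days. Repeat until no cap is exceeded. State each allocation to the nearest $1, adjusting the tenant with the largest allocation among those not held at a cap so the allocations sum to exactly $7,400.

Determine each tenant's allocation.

Days total: 649.
Pro-rata shares before constraints: Unit 2C 1,961.17; Unit 3B 2,018.18; Unit 3A 3,420.65.
Cap binds for Unit 3A ($2,200); balance $5,200 reallocated over remaining days 349.
Shares after redistribution: Unit 2C 2,562.75 → $2,563; Unit 3B 2,637.25 → $2,637.

Unit 2C: $2,563; Unit 3B: $2,637; Unit 3A: $2,200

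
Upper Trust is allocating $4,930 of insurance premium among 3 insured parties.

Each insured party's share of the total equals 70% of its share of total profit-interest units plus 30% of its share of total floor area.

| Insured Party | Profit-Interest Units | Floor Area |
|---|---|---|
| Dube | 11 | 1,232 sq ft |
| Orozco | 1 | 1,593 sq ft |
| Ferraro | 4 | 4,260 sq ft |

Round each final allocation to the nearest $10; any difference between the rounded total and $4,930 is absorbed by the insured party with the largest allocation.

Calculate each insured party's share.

Profit-interest units total 16; floor area total 7,085.
Combined weights (70% profit-interest units + 30% floor area): Dube 0.5334; Orozco 0.1112; Ferraro 0.3554.
Proportional shares: Dube 2,629.74; Orozco 548.23; Ferraro 1,752.03.
After rounding ($10): Dube $2,630; Orozco $550; Ferraro $1,750. Sum = $4,930.
Rounded total matches; no reconciliation needed.

Dube: $2,630 · Orozco: $550 · Ferraro: $1,750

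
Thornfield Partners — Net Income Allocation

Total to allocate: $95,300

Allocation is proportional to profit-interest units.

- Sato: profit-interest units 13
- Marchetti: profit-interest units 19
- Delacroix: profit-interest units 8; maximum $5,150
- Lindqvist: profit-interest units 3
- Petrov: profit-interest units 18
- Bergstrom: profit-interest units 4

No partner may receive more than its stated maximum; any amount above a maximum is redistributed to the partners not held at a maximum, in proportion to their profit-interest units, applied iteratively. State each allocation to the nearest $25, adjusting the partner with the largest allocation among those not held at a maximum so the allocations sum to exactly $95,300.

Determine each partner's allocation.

Sato: $20,550 | Marchetti: $30,050 | Delacroix: $5,150 | Lindqvist: $4,750 | Petrov: $28,475 | Bergstrom: $6,325

Profit-interest units total: 65.
Proportional shares (ignoring caps): Sato 19,060.00; Marchetti 27,856.92; Delacroix 11,729.23; Lindqvist 4,398.46; Petrov 26,390.77; Bergstrom 5,864.62.
Held at cap: Delacroix ($5,150); remaining pool $90,150 reallocated over remaining profit-interest units 57.
Shares after redistribution: Sato 20,560.53 → $20,550; Marchetti 30,050.00 → $30,050; Lindqvist 4,744.74 → $4,750; Petrov 28,468.42 → $28,475; Bergstrom 6,326.32 → $6,325.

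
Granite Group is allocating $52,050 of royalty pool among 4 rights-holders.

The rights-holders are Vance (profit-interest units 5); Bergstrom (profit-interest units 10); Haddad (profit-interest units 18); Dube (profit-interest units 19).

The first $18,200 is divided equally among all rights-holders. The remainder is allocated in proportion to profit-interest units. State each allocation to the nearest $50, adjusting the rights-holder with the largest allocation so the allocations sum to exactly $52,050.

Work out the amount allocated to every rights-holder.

Vance: $7,800 | Bergstrom: $11,050 | Haddad: $16,250 | Dube: $16,950

Equal tier: $18,200 ÷ 4 = $4,550 apiece.
Remainder $33,850 by profit-interest units (total 52): Vance 3,254.81 → $3,250; Bergstrom 6,509.62 → $6,500; Haddad 11,717.31 → $11,700; Dube 12,368.27 → $12,350.
Rounding difference +$50 on remainder applied to Dube.
Totals: Vance $4,550 + $3,250 = $7,800; Bergstrom $4,550 + $6,500 = $11,050; Haddad $4,550 + $11,700 = $16,250; Dube $4,550 + $12,400 = $16,950.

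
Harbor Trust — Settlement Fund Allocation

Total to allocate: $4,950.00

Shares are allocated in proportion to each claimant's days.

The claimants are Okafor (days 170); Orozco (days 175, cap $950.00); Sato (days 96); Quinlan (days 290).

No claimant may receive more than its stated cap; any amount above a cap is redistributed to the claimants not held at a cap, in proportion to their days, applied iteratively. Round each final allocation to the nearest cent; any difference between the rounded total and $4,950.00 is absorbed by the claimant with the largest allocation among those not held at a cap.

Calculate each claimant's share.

Okafor: $1,223.02; Orozco: $950.00; Sato: $690.65; Quinlan: $2,086.33

Sum of days: 731.
Proportional shares (ignoring caps): Okafor 1,151.1628; Orozco 1,185.0205; Sato 650.0684; Quinlan 1,963.7483.
Capped: Orozco ($950.00); remaining pool $4,000.00 reallocated over remaining days 556.
Redistributed shares: Okafor 1,223.0216 → $1,223.02; Sato 690.6475 → $690.65; Quinlan 2,086.3309 → $2,086.33.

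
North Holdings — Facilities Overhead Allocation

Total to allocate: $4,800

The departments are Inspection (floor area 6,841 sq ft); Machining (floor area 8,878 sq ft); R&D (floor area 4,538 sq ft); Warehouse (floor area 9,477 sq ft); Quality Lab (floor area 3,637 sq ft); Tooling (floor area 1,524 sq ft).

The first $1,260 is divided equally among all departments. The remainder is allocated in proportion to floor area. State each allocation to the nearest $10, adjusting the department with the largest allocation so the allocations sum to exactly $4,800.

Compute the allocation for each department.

Equal tier: $1,260 ÷ 6 = $210 apiece.
Remainder $3,540 by floor area (total 34,895): Inspection 694.00 → $690; Machining 900.65 → $900; R&D 460.37 → $460; Warehouse 961.42 → $960; Quality Lab 368.96 → $370; Tooling 154.61 → $150.
Rounding difference +$10 on remainder applied to Warehouse.
Totals: Inspection $210 + $690 = $900; Machining $210 + $900 = $1,110; R&D $210 + $460 = $670; Warehouse $210 + $970 = $1,180; Quality Lab $210 + $370 = $580; Tooling $210 + $150 = $360.

Inspection: $900; Machining: $1,110; R&D: $670; Warehouse: $1,180; Quality Lab: $580; Tooling: $360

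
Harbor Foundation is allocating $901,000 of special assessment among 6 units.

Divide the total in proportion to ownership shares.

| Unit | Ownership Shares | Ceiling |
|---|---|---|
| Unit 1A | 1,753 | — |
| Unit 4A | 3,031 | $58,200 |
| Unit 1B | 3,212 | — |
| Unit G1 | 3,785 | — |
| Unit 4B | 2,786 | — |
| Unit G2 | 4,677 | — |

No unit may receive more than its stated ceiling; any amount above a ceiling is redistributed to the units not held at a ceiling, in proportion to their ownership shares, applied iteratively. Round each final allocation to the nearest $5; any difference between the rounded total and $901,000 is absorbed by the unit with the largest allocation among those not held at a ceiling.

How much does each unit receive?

Unit 1A: $91,125; Unit 4A: $58,200; Unit 1B: $166,970; Unit G1: $196,755; Unit 4B: $144,825; Unit G2: $243,125

Sum of ownership shares: 19,244.
Pro-rata shares before constraints: Unit 1A 82,075.09; Unit 4A 141,910.78; Unit 1B 150,385.16; Unit G1 177,212.90; Unit 4B 130,439.93; Unit G2 218,976.15.
Capped: Unit 4A ($58,200); residual $842,800 reallocated over remaining ownership shares 16,213.
Shares after redistribution: Unit 1A 91,126.16 → $91,125; Unit 1B 166,969.32 → $166,970; Unit G1 196,755.57 → $196,755; Unit 4B 144,824.57 → $144,825; Unit G2 243,124.38 → $243,125.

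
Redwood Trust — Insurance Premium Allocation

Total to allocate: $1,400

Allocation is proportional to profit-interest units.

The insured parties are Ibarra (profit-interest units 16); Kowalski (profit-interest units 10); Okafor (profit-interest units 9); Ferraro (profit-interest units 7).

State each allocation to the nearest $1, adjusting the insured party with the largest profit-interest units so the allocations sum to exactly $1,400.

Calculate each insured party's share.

Ibarra: $534 | Kowalski: $333 | Okafor: $300 | Ferraro: $233

Total profit-interest units = 16 + 10 + 9 + 7 = 42.
Raw shares: Ibarra 533.33; Kowalski 333.33; Okafor 300.00; Ferraro 233.33.
Rounded to nearest $1: Ibarra $533; Kowalski $333; Okafor $300; Ferraro $233. Sum = $1,399.
Difference $1,400 − $1,399 = +$1 applied to largest profit-interest units (Ibarra): Ibarra becomes $534.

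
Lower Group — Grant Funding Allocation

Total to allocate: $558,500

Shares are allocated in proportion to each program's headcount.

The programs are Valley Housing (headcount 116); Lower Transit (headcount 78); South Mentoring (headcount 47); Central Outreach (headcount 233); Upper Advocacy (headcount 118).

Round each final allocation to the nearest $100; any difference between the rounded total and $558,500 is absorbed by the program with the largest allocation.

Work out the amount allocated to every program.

Valley Housing: $109,400; Lower Transit: $73,600; South Mentoring: $44,300; Central Outreach: $219,900; Upper Advocacy: $111,300

Sum of headcount: 592.
Raw shares: Valley Housing 116/592 × $558,500 = 109,435.81; Lower Transit 78/592 × $558,500 = 73,586.15; South Mentoring 47/592 × $558,500 = 44,340.37; Central Outreach 233/592 × $558,500 = 219,815.03; Upper Advocacy 118/592 × $558,500 = 111,322.64.
After rounding ($100): Valley Housing $109,400; Lower Transit $73,600; South Mentoring $44,300; Central Outreach $219,800; Upper Advocacy $111,300. Sum = $558,400.
Difference $558,500 − $558,400 = +$100 applied to largest allocation (Central Outreach): Central Outreach becomes $219,900.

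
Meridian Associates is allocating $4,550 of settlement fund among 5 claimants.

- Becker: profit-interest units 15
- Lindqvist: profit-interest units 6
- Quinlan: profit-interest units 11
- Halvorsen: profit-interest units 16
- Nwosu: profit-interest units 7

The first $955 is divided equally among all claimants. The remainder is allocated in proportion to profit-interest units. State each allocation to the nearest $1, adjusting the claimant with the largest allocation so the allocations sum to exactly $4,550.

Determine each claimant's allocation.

$955 shared equally gives $191 per claimant.
Remainder $3,595 by profit-interest units (total 55): Becker 980.45 → $980; Lindqvist 392.18 → $392; Quinlan 719.00 → $719; Halvorsen 1,045.82 → $1,046; Nwosu 457.55 → $458.
Totals: Becker $191 + $980 = $1,171; Lindqvist $191 + $392 = $583; Quinlan $191 + $719 = $910; Halvorsen $191 + $1,046 = $1,237; Nwosu $191 + $458 = $649.

Becker: $1,171 | Lindqvist: $583 | Quinlan: $910 | Halvorsen: $1,237 | Nwosu: $649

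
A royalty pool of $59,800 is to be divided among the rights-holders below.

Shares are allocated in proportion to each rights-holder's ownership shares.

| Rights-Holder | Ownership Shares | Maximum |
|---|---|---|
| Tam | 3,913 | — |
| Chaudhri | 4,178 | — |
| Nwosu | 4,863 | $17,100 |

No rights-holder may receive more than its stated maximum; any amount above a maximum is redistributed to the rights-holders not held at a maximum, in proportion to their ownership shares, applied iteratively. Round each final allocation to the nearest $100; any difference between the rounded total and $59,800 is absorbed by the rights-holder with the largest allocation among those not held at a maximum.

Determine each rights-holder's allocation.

Tam: $20,700; Chaudhri: $22,000; Nwosu: $17,100

Ownership shares total: 12,954.
Proportional shares (ignoring caps): Tam 18,063.72; Chaudhri 19,287.05; Nwosu 22,449.24.
Held at cap: Nwosu ($17,100); balance $42,700 reallocated over remaining ownership shares 8,091.
Shares after redistribution: Tam 20,650.74 → $20,700; Chaudhri 22,049.26 → $22,000.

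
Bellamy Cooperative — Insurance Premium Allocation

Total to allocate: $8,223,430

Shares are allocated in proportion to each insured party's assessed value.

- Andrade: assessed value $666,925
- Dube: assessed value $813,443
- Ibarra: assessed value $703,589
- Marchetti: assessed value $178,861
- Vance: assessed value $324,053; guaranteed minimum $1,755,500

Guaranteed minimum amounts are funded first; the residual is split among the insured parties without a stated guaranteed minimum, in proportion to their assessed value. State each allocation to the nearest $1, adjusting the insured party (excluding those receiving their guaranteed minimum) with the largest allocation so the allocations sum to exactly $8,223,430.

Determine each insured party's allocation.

Andrade: $1,825,627 · Dube: $2,226,703 · Ibarra: $1,925,990 · Marchetti: $489,610 · Vance: $1,755,500

Fund the minimums — Vance $1,755,500. Balance $6,467,930.
Balance split over remaining assessed value 2,362,818: Andrade 1,825,626.95 → $1,825,627; Dube 2,226,702.35 → $2,226,702; Ibarra 1,925,990.24 → $1,925,990; Marchetti 489,610.47 → $489,610.
Rounding difference +$1 applied to Dube → $2,226,703.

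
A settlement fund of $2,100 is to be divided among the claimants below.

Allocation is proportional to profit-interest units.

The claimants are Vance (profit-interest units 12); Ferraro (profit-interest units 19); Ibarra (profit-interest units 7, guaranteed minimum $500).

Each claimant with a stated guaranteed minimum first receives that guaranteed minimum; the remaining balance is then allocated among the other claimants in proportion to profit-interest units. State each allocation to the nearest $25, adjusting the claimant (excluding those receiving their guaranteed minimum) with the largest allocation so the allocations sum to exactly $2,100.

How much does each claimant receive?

Minimums first: Ibarra $500. Residual $1,600.
Residual split over remaining profit-interest units 31: Vance 619.35 → $625; Ferraro 980.65 → $975.

Vance: $625 · Ferraro: $975 · Ibarra: $500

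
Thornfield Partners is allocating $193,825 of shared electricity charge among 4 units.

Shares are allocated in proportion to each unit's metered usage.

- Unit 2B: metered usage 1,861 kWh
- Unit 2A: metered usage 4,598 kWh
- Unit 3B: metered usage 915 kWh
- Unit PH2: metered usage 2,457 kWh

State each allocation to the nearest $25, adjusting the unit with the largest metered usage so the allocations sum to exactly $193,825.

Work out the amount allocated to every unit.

Sum of metered usage: 9,831.
Raw shares: Unit 2B 1,861/9,831 × $193,825 = 36,690.91; Unit 2A 4,598/9,831 × $193,825 = 90,652.77; Unit 3B 915/9,831 × $193,825 = 18,039.86; Unit PH2 2,457/9,831 × $193,825 = 48,441.46.
After rounding ($25): Unit 2B $36,700; Unit 2A $90,650; Unit 3B $18,050; Unit PH2 $48,450. Sum = $193,850.
Difference $193,825 − $193,850 = −$25 applied to largest metered usage (Unit 2A): Unit 2A becomes $90,625.

Unit 2B: $36,700; Unit 2A: $90,625; Unit 3B: $18,050; Unit PH2: $48,450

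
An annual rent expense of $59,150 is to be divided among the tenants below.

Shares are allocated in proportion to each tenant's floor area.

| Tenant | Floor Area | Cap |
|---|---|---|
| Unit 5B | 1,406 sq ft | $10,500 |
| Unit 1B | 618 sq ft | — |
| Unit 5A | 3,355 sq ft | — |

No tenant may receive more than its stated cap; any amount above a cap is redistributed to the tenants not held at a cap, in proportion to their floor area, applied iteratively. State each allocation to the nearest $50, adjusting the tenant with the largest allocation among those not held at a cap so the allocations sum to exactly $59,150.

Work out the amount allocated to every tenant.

Unit 5B: $10,500; Unit 1B: $7,550; Unit 5A: $41,100

Sum of floor area: 5,379.
Unconstrained shares: Unit 5B 15,461.03; Unit 1B 6,795.82; Unit 5A 36,893.15.
Held at cap: Unit 5B ($10,500); balance $48,650 reallocated over remaining floor area 3,973.
Shares after redistribution: Unit 1B 7,567.51 → $7,550; Unit 5A 41,082.49 → $41,100.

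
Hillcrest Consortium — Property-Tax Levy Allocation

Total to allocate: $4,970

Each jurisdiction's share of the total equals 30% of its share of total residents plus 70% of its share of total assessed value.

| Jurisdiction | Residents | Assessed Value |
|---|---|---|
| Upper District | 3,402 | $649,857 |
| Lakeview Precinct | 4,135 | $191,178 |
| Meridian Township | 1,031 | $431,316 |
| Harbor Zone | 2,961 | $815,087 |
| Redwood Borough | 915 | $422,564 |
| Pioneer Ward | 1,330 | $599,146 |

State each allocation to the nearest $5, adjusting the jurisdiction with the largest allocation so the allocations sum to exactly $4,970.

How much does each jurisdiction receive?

Upper District: $1,095 | Lakeview Precinct: $660 | Meridian Township: $595 | Harbor Zone: $1,235 | Redwood Borough: $570 | Pioneer Ward: $815

Totals — residents 13,774, assessed value 3,109,148.
Combined weights (30% residents + 70% assessed value): Upper District 0.2204; Lakeview Precinct 0.1331; Meridian Township 0.1196; Harbor Zone 0.2480; Redwood Borough 0.1151; Pioneer Ward 0.1639.
Pro-rata amounts: Upper District 1,095.42; Lakeview Precinct 661.52; Meridian Township 594.23; Harbor Zone 1,232.57; Redwood Borough 571.88; Pioneer Ward 814.39.
Rounded to nearest $5: Upper District $1,095; Lakeview Precinct $660; Meridian Township $595; Harbor Zone $1,235; Redwood Borough $570; Pioneer Ward $815. Sum = $4,970.
No rounding difference to absorb.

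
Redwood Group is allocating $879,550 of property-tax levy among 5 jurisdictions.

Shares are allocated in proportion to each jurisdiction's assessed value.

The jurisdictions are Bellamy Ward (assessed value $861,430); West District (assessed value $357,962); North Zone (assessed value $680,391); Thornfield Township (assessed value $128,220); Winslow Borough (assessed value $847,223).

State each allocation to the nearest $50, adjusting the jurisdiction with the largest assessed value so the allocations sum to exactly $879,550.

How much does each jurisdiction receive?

Bellamy Ward: $263,550 · West District: $109,500 · North Zone: $208,150 · Thornfield Township: $39,200 · Winslow Borough: $259,150

Combined assessed value = 2,875,226.
Proportional shares: Bellamy Ward 861,430/2,875,226 × $879,550 = 263,516.94; West District 357,962/2,875,226 × $879,550 = 109,502.86; North Zone 680,391/2,875,226 × $879,550 = 208,135.95; Thornfield Township 128,220/2,875,226 × $879,550 = 39,223.32; Winslow Borough 847,223/2,875,226 × $879,550 = 259,170.93.
After rounding ($50): Bellamy Ward $263,500; West District $109,500; North Zone $208,150; Thornfield Township $39,200; Winslow Borough $259,150. Sum = $879,500.
Difference $879,550 − $879,500 = +$50 applied to largest assessed value (Bellamy Ward): Bellamy Ward becomes $263,550.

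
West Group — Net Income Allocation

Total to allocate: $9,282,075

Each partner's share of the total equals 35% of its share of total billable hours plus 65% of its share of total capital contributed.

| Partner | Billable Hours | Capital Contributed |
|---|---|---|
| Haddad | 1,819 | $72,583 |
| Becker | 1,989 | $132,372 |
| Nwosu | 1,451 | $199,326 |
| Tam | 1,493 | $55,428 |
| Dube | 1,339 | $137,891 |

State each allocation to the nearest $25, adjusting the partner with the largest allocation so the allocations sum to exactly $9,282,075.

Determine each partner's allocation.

Totals — billable hours 8,091, capital contributed 597,600.
Composite weights (35% billable hours + 65% capital contributed): Haddad 0.1576; Becker 0.2300; Nwosu 0.2796; Tam 0.1249; Dube 0.2079.
Unrounded shares: Haddad 1,463,166.59; Becker 2,135,053.24; Nwosu 2,594,998.87; Tam 1,159,073.67; Dube 1,929,782.63.
Rounded to nearest $25: Haddad $1,463,175; Becker $2,135,050; Nwosu $2,595,000; Tam $1,159,075; Dube $1,929,775. Sum = $9,282,075.
No rounding difference to absorb.

Haddad: $1,463,175 · Becker: $2,135,050 · Nwosu: $2,595,000 · Tam: $1,159,075 · Dube: $1,929,775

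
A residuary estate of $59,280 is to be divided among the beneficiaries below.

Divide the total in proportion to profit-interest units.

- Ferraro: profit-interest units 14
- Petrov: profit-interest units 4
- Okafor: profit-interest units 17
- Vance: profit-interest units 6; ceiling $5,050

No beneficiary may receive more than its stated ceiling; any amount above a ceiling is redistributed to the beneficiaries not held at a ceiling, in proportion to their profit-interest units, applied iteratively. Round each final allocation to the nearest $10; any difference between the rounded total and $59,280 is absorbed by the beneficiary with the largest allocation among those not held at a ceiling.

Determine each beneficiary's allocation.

Ferraro: $21,690 | Petrov: $6,200 | Okafor: $26,340 | Vance: $5,050

Sum of profit-interest units: 41.
Unconstrained shares: Ferraro 20,241.95; Petrov 5,783.41; Okafor 24,579.51; Vance 8,675.12.
Capped: Vance ($5,050); residual $54,230 reallocated over remaining profit-interest units 35.
Redistributed shares: Ferraro 21,692.00 → $21,690; Petrov 6,197.71 → $6,200; Okafor 26,340.29 → $26,340.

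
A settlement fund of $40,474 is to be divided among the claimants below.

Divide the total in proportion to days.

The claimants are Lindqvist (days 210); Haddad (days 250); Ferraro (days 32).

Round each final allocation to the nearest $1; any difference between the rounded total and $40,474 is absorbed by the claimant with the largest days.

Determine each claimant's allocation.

Combined days = 492.
Raw shares: Lindqvist 210/492 × $40,474 = 17,275.49; Haddad 250/492 × $40,474 = 20,566.06; Ferraro 32/492 × $40,474 = 2,632.46.
Rounded to nearest $1: Lindqvist $17,275; Haddad $20,566; Ferraro $2,632. Sum = $40,473.
Difference $40,474 − $40,473 = +$1 applied to largest days (Haddad): Haddad becomes $20,567.

Lindqvist: $17,275; Haddad: $20,567; Ferraro: $2,632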